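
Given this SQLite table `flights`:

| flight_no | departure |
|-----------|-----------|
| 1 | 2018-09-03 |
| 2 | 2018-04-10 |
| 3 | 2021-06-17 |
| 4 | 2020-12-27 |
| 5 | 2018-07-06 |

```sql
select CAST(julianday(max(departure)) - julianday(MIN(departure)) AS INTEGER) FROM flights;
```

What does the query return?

MIN = 2018-04-10, MAX = 2021-06-17.
20 days remain in April 2018 after the 10th (30 − 10).
Full months from May 2018 through May 2021 contribute their day counts.
Then 17 days into June 2021.
Total: 20 + 31 + 30 + 31 + 31 + 30 + 31 + 30 + 31 + 31 + 28 + 31 + 30 + 31 + 30 + 31 + 31 + 30 + 31 + 30 + 31 + 31 + 29 + 31 + 30 + 31 + 30 + 31 + 31 + 30 + 31 + 30 + 31 + 31 + 28 + 31 + 30 + 31 + 17 = 1164.

1164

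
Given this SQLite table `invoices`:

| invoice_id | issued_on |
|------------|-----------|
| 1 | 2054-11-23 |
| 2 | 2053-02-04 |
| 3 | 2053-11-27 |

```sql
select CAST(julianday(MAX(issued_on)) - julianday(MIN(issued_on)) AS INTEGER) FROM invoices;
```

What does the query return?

657

MIN = 2053-02-04, MAX = 2054-11-23.
24 days remain in February 2053 after the 4th (28 − 4).
Full months from March 2053 through October 2054 contribute their day counts.
Then 23 days into November 2054.
Total: 24 + 31 + 30 + 31 + 30 + 31 + 31 + 30 + 31 + 30 + 31 + 31 + 28 + 31 + 30 + 31 + 30 + 31 + 31 + 30 + 31 + 23 = 657.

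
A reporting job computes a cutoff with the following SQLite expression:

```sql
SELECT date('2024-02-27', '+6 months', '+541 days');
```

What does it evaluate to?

Adding +6 months to 2024-02-27 gives 2024-08-27.
Applying '+541 days' to 2024-08-27: counting 541 days forward gives 2026-02-19.

2026-02-19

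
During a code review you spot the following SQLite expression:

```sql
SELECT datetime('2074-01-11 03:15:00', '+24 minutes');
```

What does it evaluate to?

2074-01-11 03:39:00

+24 minutes from 2074-01-11 03:15:00 is 2074-01-11 03:39:00.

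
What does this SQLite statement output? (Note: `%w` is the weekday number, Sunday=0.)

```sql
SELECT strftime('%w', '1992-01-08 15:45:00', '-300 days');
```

4

First apply '-300 days': 1992-01-08 15:45:00 → 1991-03-14 15:45:00.
1991-03-14 is a Thursday; with Sunday=0 that is 4.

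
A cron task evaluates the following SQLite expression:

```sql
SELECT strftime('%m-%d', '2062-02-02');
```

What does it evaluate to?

02-02

`%m-%d` extracts the month-day: 02-02.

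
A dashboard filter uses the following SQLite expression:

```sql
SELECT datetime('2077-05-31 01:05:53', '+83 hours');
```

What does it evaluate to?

+83 hours from 2077-05-31 01:05:53 is 2077-06-03 12:05:53 (crosses midnight).

2077-06-03 12:05:53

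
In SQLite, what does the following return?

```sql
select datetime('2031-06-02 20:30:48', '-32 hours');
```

-32 hours from 2031-06-02 20:30:48 is 2031-06-01 12:30:48 (crosses midnight).

2031-06-01 12:30:48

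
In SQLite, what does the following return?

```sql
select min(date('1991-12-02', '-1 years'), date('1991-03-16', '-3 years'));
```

1988-03-16

date('1991-12-02', '-1 years') → 1990-12-02.
date('1991-03-16', '-3 years') → 1988-03-16.
Earlier of the two is 1988-03-16.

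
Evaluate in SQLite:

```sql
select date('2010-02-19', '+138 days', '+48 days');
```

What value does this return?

2010-08-24

Applying '+138 days' to 2010-02-19: counting 138 days forward gives 2010-07-07.
Applying '+48 days' to 2010-07-07: counting 48 days forward gives 2010-08-24.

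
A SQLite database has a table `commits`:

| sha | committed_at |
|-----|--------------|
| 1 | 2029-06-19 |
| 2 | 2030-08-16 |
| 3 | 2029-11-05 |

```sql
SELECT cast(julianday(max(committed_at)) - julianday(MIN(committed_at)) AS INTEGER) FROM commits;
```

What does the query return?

423

MIN = 2029-06-19, MAX = 2030-08-16.
11 days remain in June 2029 after the 19th (30 − 19).
Full months from July 2029 through July 2030 contribute their day counts.
Then 16 days into August 2030.
Total: 11 + 31 + 31 + 30 + 31 + 30 + 31 + 31 + 28 + 31 + 30 + 31 + 30 + 31 + 16 = 423.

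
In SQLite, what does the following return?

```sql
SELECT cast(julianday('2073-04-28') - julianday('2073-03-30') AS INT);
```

1 day remains in March 2073 after the 30th (31 − 30).
Then 28 days into April 2073.
Total: 1 + 28 = 29.

29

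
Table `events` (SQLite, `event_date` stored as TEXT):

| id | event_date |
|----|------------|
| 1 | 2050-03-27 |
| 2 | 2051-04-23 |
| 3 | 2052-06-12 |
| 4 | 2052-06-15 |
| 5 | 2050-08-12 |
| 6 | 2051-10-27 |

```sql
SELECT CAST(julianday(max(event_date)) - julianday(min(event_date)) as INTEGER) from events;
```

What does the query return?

811

MIN = 2050-03-27, MAX = 2052-06-15.
4 days remain in March 2050 after the 27th (31 − 27).
Full months from April 2050 through May 2052 contribute their day counts.
Then 15 days into June 2052.
Total: 4 + 30 + 31 + 30 + 31 + 31 + 30 + 31 + 30 + 31 + 31 + 28 + 31 + 30 + 31 + 30 + 31 + 31 + 30 + 31 + 30 + 31 + 31 + 29 + 31 + 30 + 31 + 15 = 811.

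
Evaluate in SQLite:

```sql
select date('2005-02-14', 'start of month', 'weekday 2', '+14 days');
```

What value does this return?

2005-02-15

`start of month` rewinds 2005-02-14 to 2005-02-01.
`weekday 2` advances to the next Tuesday; 2005-02-01 is already a Tuesday, so it stays at 2005-02-01.
Advancing 14 more days within February lands on 2005-02-15.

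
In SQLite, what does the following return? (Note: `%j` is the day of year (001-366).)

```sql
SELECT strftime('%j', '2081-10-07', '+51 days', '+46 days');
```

012

First apply '+51 days', '+46 days': 2081-10-07 → 2082-01-12.
Day-of-year for 2082-01-12: days since 2082-01-01 inclusive = 12, zero-padded to 012.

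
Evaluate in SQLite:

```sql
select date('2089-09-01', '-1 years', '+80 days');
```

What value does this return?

Adding -1 year to 2089-09-01 gives 2088-09-01.
Applying '+80 days' to 2088-09-01: counting 80 days forward gives 2088-11-20.

2088-11-20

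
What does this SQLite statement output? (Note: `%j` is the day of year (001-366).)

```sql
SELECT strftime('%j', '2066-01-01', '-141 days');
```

First apply '-141 days': 2066-01-01 → 2065-08-13.
Day-of-year for 2065-08-13: days since 2065-01-01 inclusive = 225, zero-padded to 225.

225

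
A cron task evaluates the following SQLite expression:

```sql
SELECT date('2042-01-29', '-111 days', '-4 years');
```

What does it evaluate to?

2037-10-10

Applying '-111 days' to 2042-01-29: counting 111 days back gives 2041-10-10.
Adding -4 years to 2041-10-10 gives 2037-10-10.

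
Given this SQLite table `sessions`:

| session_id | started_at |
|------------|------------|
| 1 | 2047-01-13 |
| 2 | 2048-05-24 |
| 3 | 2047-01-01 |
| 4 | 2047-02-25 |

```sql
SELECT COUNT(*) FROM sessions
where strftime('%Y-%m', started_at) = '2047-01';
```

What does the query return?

Rows with year-month 2047-01: 2047-01-13, 2047-01-01 → 2.

2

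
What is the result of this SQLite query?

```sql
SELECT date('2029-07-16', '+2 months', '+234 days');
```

2030-05-08

Adding +2 months to 2029-07-16 gives 2029-09-16.
Applying '+234 days' to 2029-09-16: counting 234 days forward gives 2030-05-08.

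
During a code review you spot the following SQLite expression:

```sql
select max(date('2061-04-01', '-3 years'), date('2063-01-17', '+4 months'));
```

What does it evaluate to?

date('2061-04-01', '-3 years') → 2058-04-01.
date('2063-01-17', '+4 months') → 2063-05-17.
Later of the two is 2063-05-17.

2063-05-17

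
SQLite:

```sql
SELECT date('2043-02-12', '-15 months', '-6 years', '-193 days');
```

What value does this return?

Adding -15 months to 2043-02-12 gives 2041-11-12.
Adding -6 years to 2041-11-12 gives 2035-11-12.
Applying '-193 days' to 2035-11-12: counting 193 days back gives 2035-05-03.

2035-05-03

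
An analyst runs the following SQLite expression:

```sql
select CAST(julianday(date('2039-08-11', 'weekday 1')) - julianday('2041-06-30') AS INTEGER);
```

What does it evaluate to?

-685

`weekday 1` advances to the next Monday; 2039-08-11 is a Thursday, so it moves forward to 2039-08-15.
16 days remain in August 2039 after the 15th (31 − 15).
Full months from September 2039 through May 2041 contribute their day counts.
Then 30 days into June 2041.
Total: 16 + 30 + 31 + 30 + 31 + 31 + 29 + 31 + 30 + 31 + 30 + 31 + 31 + 30 + 31 + 30 + 31 + 31 + 28 + 31 + 30 + 31 + 30 = 685.
The subtraction is earlier − later, so the result is −685 → -685.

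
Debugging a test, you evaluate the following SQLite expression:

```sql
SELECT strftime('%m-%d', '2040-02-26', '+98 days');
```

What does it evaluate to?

First apply '+98 days': 2040-02-26 → 2040-06-03.
`%m-%d` extracts the month-day: 06-03.

06-03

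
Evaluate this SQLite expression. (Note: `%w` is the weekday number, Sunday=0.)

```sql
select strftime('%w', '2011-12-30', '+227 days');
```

First apply '+227 days': 2011-12-30 → 2012-08-13.
2012-08-13 is a Monday; with Sunday=0 that is 1.

1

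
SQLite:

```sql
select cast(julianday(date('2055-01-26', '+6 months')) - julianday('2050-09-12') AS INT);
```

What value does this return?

1778

Adding +6 months to 2055-01-26 gives 2055-07-26.
18 days remain in September 2050 after the 12th (30 − 12).
Full months from October 2050 through June 2055 contribute their day counts.
Then 26 days into July 2055.
Total: 18 + 31 + 30 + 31 + 31 + 28 + 31 + 30 + 31 + 30 + 31 + 31 + 30 + 31 + 30 + 31 + 31 + 29 + 31 + 30 + 31 + 30 + 31 + 31 + 30 + 31 + 30 + 31 + 31 + 28 + 31 + 30 + 31 + 30 + 31 + 31 + 30 + 31 + 30 + 31 + 31 + 28 + 31 + 30 + 31 + 30 + 31 + 31 + 30 + 31 + 30 + 31 + 31 + 28 + 31 + 30 + 31 + 30 + 26 = 1778.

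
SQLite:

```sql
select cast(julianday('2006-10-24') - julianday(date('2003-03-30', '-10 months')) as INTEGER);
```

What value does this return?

1608

Adding -10 months to 2003-03-30 gives 2002-05-30.
1 day remains in May 2002 after the 30th (31 − 30).
Full months from June 2002 through September 2006 contribute their day counts.
Then 24 days into October 2006.
Total: 1 + 30 + 31 + 31 + 30 + 31 + 30 + 31 + 31 + 28 + 31 + 30 + 31 + 30 + 31 + 31 + 30 + 31 + 30 + 31 + 31 + 29 + 31 + 30 + 31 + 30 + 31 + 31 + 30 + 31 + 30 + 31 + 31 + 28 + 31 + 30 + 31 + 30 + 31 + 31 + 30 + 31 + 30 + 31 + 31 + 28 + 31 + 30 + 31 + 30 + 31 + 31 + 30 + 24 = 1608.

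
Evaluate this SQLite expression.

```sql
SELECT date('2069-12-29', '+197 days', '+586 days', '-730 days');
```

Applying '+197 days' to 2069-12-29: counting 197 days forward gives 2070-07-14.
Applying '+586 days' to 2070-07-14: counting 586 days forward gives 2072-02-20.
Applying '-730 days' to 2072-02-20: counting 730 days back gives 2070-02-20.

2070-02-20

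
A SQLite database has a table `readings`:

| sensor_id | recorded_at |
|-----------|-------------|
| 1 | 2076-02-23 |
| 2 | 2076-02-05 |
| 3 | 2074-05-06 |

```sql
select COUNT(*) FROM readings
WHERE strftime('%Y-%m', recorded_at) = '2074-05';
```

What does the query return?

Rows with year-month 2074-05: 2074-05-06 → 1.

1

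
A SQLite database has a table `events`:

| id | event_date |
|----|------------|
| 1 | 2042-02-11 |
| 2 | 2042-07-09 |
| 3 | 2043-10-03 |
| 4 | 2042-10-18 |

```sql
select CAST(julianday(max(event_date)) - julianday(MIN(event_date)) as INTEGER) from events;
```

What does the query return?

599

MIN = 2042-02-11, MAX = 2043-10-03.
17 days remain in February 2042 after the 11th (28 − 11).
Full months from March 2042 through September 2043 contribute their day counts.
Then 3 days into October 2043.
Total: 17 + 31 + 30 + 31 + 30 + 31 + 31 + 30 + 31 + 30 + 31 + 31 + 28 + 31 + 30 + 31 + 30 + 31 + 31 + 30 + 3 = 599.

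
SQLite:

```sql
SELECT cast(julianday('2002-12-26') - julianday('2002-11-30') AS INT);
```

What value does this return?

26

0 days remain in November 2002 after the 30th (30 − 30).
Then 26 days into December 2002.
Total: 0 + 26 = 26.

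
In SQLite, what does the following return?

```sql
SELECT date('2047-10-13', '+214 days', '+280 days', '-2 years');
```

2047-02-18

Applying '+214 days' to 2047-10-13: counting 214 days forward gives 2048-05-14.
Applying '+280 days' to 2048-05-14: counting 280 days forward gives 2049-02-18.
Adding -2 years to 2049-02-18 gives 2047-02-18.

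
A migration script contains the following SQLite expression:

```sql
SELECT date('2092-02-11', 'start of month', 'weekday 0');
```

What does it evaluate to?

`start of month` rewinds 2092-02-11 to 2092-02-01.
`weekday 0` advances to the next Sunday; 2092-02-01 is a Friday, so it moves forward to 2092-02-03.

2092-02-03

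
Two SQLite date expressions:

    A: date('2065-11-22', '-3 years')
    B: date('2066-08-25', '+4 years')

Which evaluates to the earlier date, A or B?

A = 2062-11-22.
B = 2070-08-25.
A is earlier.

A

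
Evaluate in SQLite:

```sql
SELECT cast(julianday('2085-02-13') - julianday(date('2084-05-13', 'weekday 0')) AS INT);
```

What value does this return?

275

`weekday 0` advances to the next Sunday; 2084-05-13 is a Saturday, so it moves forward to 2084-05-14.
17 days remain in May 2084 after the 14th (31 − 14).
Full months from June 2084 through January 2085 contribute their day counts.
Then 13 days into February 2085.
Total: 17 + 30 + 31 + 31 + 30 + 31 + 30 + 31 + 31 + 13 = 275.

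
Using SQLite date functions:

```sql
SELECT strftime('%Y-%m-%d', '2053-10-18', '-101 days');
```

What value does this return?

2053-07-09

First apply '-101 days': 2053-10-18 → 2053-07-09.
`%Y-%m-%d` extracts the ISO date: 2053-07-09.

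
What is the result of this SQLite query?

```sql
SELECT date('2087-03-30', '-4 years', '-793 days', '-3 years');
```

Adding -4 years to 2087-03-30 gives 2083-03-30.
Applying '-793 days' to 2083-03-30: counting 793 days back gives 2081-01-26.
Adding -3 years to 2081-01-26 gives 2078-01-26.

2078-01-26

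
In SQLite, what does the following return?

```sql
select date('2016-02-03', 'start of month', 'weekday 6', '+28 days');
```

`start of month` rewinds 2016-02-03 to 2016-02-01.
`weekday 6` advances to the next Saturday; 2016-02-01 is a Monday, so it moves forward to 2016-02-06.
February 2016 has 29 days; 23 remain after the 6th, so 24 days reach 2016-03-01.
Advancing 4 more days within March lands on 2016-03-05.

2016-03-05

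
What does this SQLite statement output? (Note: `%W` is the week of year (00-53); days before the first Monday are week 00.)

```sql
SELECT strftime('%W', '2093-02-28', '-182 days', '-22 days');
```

31

First apply '-182 days', '-22 days': 2093-02-28 → 2092-08-08.
2092-08-08 is a Friday. SQLite's %W counts Mondays since the year started; the result is 31.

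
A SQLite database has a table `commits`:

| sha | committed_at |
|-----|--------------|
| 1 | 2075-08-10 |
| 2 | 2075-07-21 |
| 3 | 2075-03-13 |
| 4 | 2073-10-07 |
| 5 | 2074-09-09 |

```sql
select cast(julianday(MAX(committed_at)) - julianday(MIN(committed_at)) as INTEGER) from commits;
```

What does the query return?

672

MIN = 2073-10-07, MAX = 2075-08-10.
24 days remain in October 2073 after the 7th (31 − 7).
Full months from November 2073 through July 2075 contribute their day counts.
Then 10 days into August 2075.
Total: 24 + 30 + 31 + 31 + 28 + 31 + 30 + 31 + 30 + 31 + 31 + 30 + 31 + 30 + 31 + 31 + 28 + 31 + 30 + 31 + 30 + 31 + 10 = 672.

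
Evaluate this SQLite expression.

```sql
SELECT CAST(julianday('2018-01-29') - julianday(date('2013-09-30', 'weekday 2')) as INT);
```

1581

`weekday 2` advances to the next Tuesday; 2013-09-30 is a Monday, so it moves forward to 2013-10-01.
30 days remain in October 2013 after the 1st (31 − 1).
Full months from November 2013 through December 2017 contribute their day counts.
Then 29 days into January 2018.
Total: 30 + 30 + 31 + 31 + 28 + 31 + 30 + 31 + 30 + 31 + 31 + 30 + 31 + 30 + 31 + 31 + 28 + 31 + 30 + 31 + 30 + 31 + 31 + 30 + 31 + 30 + 31 + 31 + 29 + 31 + 30 + 31 + 30 + 31 + 31 + 30 + 31 + 30 + 31 + 31 + 28 + 31 + 30 + 31 + 30 + 31 + 31 + 30 + 31 + 30 + 31 + 29 = 1581.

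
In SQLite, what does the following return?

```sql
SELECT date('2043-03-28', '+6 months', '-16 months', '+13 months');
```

2043-06-28

Adding +6 months to 2043-03-28 gives 2043-09-28.
Adding -16 months to 2043-09-28 gives 2042-05-28.
Adding +13 months to 2042-05-28 gives 2043-06-28.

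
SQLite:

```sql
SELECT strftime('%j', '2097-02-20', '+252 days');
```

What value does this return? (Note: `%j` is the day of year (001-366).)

First apply '+252 days': 2097-02-20 → 2097-10-30.
Day-of-year for 2097-10-30: days since 2097-01-01 inclusive = 303, zero-padded to 303.

303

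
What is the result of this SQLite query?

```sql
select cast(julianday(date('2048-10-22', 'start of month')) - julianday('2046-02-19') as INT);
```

955

`start of month` rewinds 2048-10-22 to 2048-10-01.
9 days remain in February 2046 after the 19th (28 − 19).
Full months from March 2046 through September 2048 contribute their day counts.
Then 1 day into October 2048.
Total: 9 + 31 + 30 + 31 + 30 + 31 + 31 + 30 + 31 + 30 + 31 + 31 + 28 + 31 + 30 + 31 + 30 + 31 + 31 + 30 + 31 + 30 + 31 + 31 + 29 + 31 + 30 + 31 + 30 + 31 + 31 + 30 + 1 = 955.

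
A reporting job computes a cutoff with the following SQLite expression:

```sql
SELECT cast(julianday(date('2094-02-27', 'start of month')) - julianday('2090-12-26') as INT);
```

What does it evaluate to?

`start of month` rewinds 2094-02-27 to 2094-02-01.
5 days remain in December 2090 after the 26th (31 − 26).
Full months from January 2091 through January 2094 contribute their day counts.
Then 1 day into February 2094.
Total: 5 + 31 + 28 + 31 + 30 + 31 + 30 + 31 + 31 + 30 + 31 + 30 + 31 + 31 + 29 + 31 + 30 + 31 + 30 + 31 + 31 + 30 + 31 + 30 + 31 + 31 + 28 + 31 + 30 + 31 + 30 + 31 + 31 + 30 + 31 + 30 + 31 + 31 + 1 = 1133.

1133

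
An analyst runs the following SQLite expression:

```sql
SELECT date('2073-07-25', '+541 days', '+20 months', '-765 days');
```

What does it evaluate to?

2074-08-14

Applying '+541 days' to 2073-07-25: counting 541 days forward gives 2075-01-17.
Adding +20 months to 2075-01-17 gives 2076-09-17.
Applying '-765 days' to 2076-09-17: counting 765 days back gives 2074-08-14.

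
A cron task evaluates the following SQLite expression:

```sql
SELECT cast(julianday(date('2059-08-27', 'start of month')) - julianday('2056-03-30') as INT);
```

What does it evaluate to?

1219

`start of month` rewinds 2059-08-27 to 2059-08-01.
1 day remains in March 2056 after the 30th (31 − 30).
Full months from April 2056 through July 2059 contribute their day counts.
Then 1 day into August 2059.
Total: 1 + 30 + 31 + 30 + 31 + 31 + 30 + 31 + 30 + 31 + 31 + 28 + 31 + 30 + 31 + 30 + 31 + 31 + 30 + 31 + 30 + 31 + 31 + 28 + 31 + 30 + 31 + 30 + 31 + 31 + 30 + 31 + 30 + 31 + 31 + 28 + 31 + 30 + 31 + 30 + 31 + 1 = 1219.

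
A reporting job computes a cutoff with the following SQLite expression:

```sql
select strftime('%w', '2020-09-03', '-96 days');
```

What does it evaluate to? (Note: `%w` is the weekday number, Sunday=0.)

First apply '-96 days': 2020-09-03 → 2020-05-30.
2020-05-30 is a Saturday; with Sunday=0 that is 6.

6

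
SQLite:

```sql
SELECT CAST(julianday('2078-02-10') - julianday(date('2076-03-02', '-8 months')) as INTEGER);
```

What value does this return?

Adding -8 months to 2076-03-02 gives 2075-07-02.
29 days remain in July 2075 after the 2nd (31 − 2).
Full months from August 2075 through January 2078 contribute their day counts.
Then 10 days into February 2078.
Total: 29 + 31 + 30 + 31 + 30 + 31 + 31 + 29 + 31 + 30 + 31 + 30 + 31 + 31 + 30 + 31 + 30 + 31 + 31 + 28 + 31 + 30 + 31 + 30 + 31 + 31 + 30 + 31 + 30 + 31 + 31 + 10 = 954.

954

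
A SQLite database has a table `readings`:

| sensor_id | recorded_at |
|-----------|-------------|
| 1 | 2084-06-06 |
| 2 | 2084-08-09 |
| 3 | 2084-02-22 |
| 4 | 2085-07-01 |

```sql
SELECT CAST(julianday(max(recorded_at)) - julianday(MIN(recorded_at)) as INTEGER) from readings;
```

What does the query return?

495

MIN = 2084-02-22, MAX = 2085-07-01.
7 days remain in February 2084 after the 22nd (29 − 22).
Full months from March 2084 through June 2085 contribute their day counts.
Then 1 day into July 2085.
Total: 7 + 31 + 30 + 31 + 30 + 31 + 31 + 30 + 31 + 30 + 31 + 31 + 28 + 31 + 30 + 31 + 30 + 1 = 495.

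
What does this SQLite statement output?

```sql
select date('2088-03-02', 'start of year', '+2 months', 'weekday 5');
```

2088-03-05

`start of year` rewinds 2088-03-02 to 2088-01-01.
Adding +2 months to 2088-01-01 gives 2088-03-01.
`weekday 5` advances to the next Friday; 2088-03-01 is a Monday, so it moves forward to 2088-03-05.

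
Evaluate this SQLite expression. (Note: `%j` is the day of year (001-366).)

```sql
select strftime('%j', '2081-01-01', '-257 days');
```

110

First apply '-257 days': 2081-01-01 → 2080-04-19.
Day-of-year for 2080-04-19: days since 2080-01-01 inclusive = 110, zero-padded to 110.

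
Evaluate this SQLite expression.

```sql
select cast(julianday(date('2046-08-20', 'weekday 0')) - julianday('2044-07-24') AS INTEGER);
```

763

`weekday 0` advances to the next Sunday; 2046-08-20 is a Monday, so it moves forward to 2046-08-26.
7 days remain in July 2044 after the 24th (31 − 24).
Full months from August 2044 through July 2046 contribute their day counts.
Then 26 days into August 2046.
Total: 7 + 31 + 30 + 31 + 30 + 31 + 31 + 28 + 31 + 30 + 31 + 30 + 31 + 31 + 30 + 31 + 30 + 31 + 31 + 28 + 31 + 30 + 31 + 30 + 31 + 26 = 763.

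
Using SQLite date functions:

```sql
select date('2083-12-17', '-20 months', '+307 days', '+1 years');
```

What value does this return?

2084-02-18

Adding -20 months to 2083-12-17 gives 2082-04-17.
Applying '+307 days' to 2082-04-17: counting 307 days forward gives 2083-02-18.
Adding +1 year to 2083-02-18 gives 2084-02-18.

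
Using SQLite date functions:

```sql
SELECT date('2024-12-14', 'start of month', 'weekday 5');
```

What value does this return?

`start of month` rewinds 2024-12-14 to 2024-12-01.
`weekday 5` advances to the next Friday; 2024-12-01 is a Sunday, so it moves forward to 2024-12-06.

2024-12-06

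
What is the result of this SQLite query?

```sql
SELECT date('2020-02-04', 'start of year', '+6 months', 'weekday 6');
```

2020-07-04

`start of year` rewinds 2020-02-04 to 2020-01-01.
Adding +6 months to 2020-01-01 gives 2020-07-01.
`weekday 6` advances to the next Saturday; 2020-07-01 is a Wednesday, so it moves forward to 2020-07-04.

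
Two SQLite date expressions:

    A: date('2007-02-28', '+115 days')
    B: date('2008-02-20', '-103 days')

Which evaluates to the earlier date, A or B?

A

A = 2007-06-23.
B = 2007-11-09.
A is earlier.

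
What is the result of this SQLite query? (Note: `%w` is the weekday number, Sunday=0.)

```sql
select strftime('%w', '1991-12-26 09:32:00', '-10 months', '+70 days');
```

First apply '-10 months', '+70 days': 1991-12-26 09:32:00 → 1991-05-07 09:32:00.
1991-05-07 is a Tuesday; with Sunday=0 that is 2.

2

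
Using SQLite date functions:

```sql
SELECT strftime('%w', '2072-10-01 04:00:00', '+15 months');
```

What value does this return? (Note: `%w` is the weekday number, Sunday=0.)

1

First apply '+15 months': 2072-10-01 04:00:00 → 2074-01-01 04:00:00.
2074-01-01 is a Monday; with Sunday=0 that is 1.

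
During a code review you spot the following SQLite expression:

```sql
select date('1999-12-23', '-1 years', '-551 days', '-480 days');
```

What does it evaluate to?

Adding -1 year to 1999-12-23 gives 1998-12-23.
Applying '-551 days' to 1998-12-23: counting 551 days back gives 1997-06-20.
Applying '-480 days' to 1997-06-20: counting 480 days back gives 1996-02-26.

1996-02-26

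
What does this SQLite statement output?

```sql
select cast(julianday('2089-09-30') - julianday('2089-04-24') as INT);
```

6 days remain in April 2089 after the 24th (30 − 24).
May 2089: 31 days.
June 2089: 30 days.
July 2089: 31 days.
August 2089: 31 days.
Then 30 days into September 2089.
Total: 6 + 31 + 30 + 31 + 31 + 30 = 159.

159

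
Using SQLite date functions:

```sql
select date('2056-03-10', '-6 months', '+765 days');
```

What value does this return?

2057-10-14

Adding -6 months to 2056-03-10 gives 2055-09-10.
Applying '+765 days' to 2055-09-10: counting 765 days forward gives 2057-10-14.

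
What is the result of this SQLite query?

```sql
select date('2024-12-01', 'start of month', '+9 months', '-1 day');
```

2025-08-31

`start of month` rewinds 2024-12-01 to 2024-12-01.
Adding +9 months to 2024-12-01 gives 2025-09-01.
Going back 1 day from 2025-09-01 reaches 2025-08-31 (last day of August, 31 days).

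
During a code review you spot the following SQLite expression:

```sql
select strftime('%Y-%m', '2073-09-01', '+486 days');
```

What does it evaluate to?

First apply '+486 days': 2073-09-01 → 2074-12-31.
`%Y-%m` extracts the year-month: 2074-12.

2074-12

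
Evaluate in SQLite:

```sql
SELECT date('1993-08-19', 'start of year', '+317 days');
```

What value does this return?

1993-11-14

`start of year` rewinds 1993-08-19 to 1993-01-01.
Applying '+317 days' to 1993-01-01: counting 317 days forward gives 1993-11-14.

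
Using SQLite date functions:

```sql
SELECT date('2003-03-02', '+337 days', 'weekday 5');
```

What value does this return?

2004-02-06

Applying '+337 days' to 2003-03-02: counting 337 days forward gives 2004-02-02.
`weekday 5` advances to the next Friday; 2004-02-02 is a Monday, so it moves forward to 2004-02-06.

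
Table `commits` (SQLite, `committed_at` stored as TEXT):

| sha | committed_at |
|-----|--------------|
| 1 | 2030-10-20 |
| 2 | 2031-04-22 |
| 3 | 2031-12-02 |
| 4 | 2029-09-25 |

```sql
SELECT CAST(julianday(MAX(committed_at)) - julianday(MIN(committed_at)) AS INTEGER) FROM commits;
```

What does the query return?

MIN = 2029-09-25, MAX = 2031-12-02.
5 days remain in September 2029 after the 25th (30 − 25).
Full months from October 2029 through November 2031 contribute their day counts.
Then 2 days into December 2031.
Total: 5 + 31 + 30 + 31 + 31 + 28 + 31 + 30 + 31 + 30 + 31 + 31 + 30 + 31 + 30 + 31 + 31 + 28 + 31 + 30 + 31 + 30 + 31 + 31 + 30 + 31 + 30 + 2 = 798.

798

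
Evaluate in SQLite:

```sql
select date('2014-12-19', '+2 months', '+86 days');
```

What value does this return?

Adding +2 months to 2014-12-19 gives 2015-02-19.
Applying '+86 days' to 2015-02-19: counting 86 days forward gives 2015-05-16.

2015-05-16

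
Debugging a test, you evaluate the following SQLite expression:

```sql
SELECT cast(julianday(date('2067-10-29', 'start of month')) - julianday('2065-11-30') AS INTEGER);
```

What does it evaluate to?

670

`start of month` rewinds 2067-10-29 to 2067-10-01.
0 days remain in November 2065 after the 30th (30 − 30).
Full months from December 2065 through September 2067 contribute their day counts.
Then 1 day into October 2067.
Total: 0 + 31 + 31 + 28 + 31 + 30 + 31 + 30 + 31 + 31 + 30 + 31 + 30 + 31 + 31 + 28 + 31 + 30 + 31 + 30 + 31 + 31 + 30 + 1 = 670.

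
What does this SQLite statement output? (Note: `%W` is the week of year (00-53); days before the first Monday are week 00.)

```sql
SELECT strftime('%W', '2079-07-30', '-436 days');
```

First apply '-436 days': 2079-07-30 → 2078-05-20.
2078-05-20 is a Friday. SQLite's %W counts Mondays since the year started; the result is 20.

20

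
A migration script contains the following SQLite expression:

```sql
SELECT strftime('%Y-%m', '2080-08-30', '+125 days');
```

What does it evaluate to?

2081-01

First apply '+125 days': 2080-08-30 → 2081-01-02.
`%Y-%m` extracts the year-month: 2081-01.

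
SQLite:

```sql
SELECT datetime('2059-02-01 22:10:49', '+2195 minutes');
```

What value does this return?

2059-02-03 10:45:49

2195 minutes = 36h 35m; +2195 minutes from 2059-02-01 22:10:49 is 2059-02-03 10:45:49 (crosses midnight).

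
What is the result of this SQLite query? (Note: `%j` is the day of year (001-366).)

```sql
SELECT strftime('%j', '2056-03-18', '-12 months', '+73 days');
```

First apply '-12 months', '+73 days': 2056-03-18 → 2055-05-30.
Day-of-year for 2055-05-30: days since 2055-01-01 inclusive = 150, zero-padded to 150.

150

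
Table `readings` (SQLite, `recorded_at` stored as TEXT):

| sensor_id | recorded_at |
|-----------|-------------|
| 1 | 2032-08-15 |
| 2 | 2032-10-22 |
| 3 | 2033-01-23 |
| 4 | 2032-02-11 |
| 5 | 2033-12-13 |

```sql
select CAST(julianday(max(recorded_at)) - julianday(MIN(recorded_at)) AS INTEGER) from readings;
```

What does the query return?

MIN = 2032-02-11, MAX = 2033-12-13.
18 days remain in February 2032 after the 11th (29 − 11).
Full months from March 2032 through November 2033 contribute their day counts.
Then 13 days into December 2033.
Total: 18 + 31 + 30 + 31 + 30 + 31 + 31 + 30 + 31 + 30 + 31 + 31 + 28 + 31 + 30 + 31 + 30 + 31 + 31 + 30 + 31 + 30 + 13 = 671.

671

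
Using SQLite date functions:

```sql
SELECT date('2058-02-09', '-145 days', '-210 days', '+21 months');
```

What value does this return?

2058-11-19

Applying '-145 days' to 2058-02-09: counting 145 days back gives 2057-09-17.
Applying '-210 days' to 2057-09-17: counting 210 days back gives 2057-02-19.
Adding +21 months to 2057-02-19 gives 2058-11-19.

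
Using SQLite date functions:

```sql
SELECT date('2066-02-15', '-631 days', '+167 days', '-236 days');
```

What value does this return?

Applying '-631 days' to 2066-02-15: counting 631 days back gives 2064-05-25.
Applying '+167 days' to 2064-05-25: counting 167 days forward gives 2064-11-08.
Applying '-236 days' to 2064-11-08: counting 236 days back gives 2064-03-17.

2064-03-17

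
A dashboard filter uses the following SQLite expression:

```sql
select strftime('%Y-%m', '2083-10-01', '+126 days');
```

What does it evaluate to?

First apply '+126 days': 2083-10-01 → 2084-02-04.
`%Y-%m` extracts the year-month: 2084-02.

2084-02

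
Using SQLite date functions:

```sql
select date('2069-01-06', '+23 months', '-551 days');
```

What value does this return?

2069-06-03

Adding +23 months to 2069-01-06 gives 2070-12-06.
Applying '-551 days' to 2070-12-06: counting 551 days back gives 2069-06-03.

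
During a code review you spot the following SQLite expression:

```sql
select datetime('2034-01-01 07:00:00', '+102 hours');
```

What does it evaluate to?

+102 hours from 2034-01-01 07:00:00 is 2034-01-05 13:00:00 (crosses midnight).

2034-01-05 13:00:00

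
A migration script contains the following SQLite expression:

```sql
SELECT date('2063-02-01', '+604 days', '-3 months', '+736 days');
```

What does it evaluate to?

Applying '+604 days' to 2063-02-01: counting 604 days forward gives 2064-09-27.
Adding -3 months to 2064-09-27 gives 2064-06-27.
Applying '+736 days' to 2064-06-27: counting 736 days forward gives 2066-07-03.

2066-07-03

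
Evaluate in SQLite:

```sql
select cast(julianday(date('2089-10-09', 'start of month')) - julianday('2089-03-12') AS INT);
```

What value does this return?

203

`start of month` rewinds 2089-10-09 to 2089-10-01.
19 days remain in March 2089 after the 12th (31 − 12).
Full months from April 2089 through September 2089 contribute their day counts.
Then 1 day into October 2089.
Total: 19 + 30 + 31 + 30 + 31 + 31 + 30 + 1 = 203.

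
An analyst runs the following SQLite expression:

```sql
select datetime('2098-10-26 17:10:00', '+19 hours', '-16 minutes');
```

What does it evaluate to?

2098-10-27 11:54:00

+19 hours from 2098-10-26 17:10:00 is 2098-10-27 12:10:00 (crosses midnight).
-16 minutes from 2098-10-27 12:10:00 is 2098-10-27 11:54:00.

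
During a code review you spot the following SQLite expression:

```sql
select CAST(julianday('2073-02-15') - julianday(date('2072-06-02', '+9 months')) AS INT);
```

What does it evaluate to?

Adding +9 months to 2072-06-02 gives 2073-03-02.
13 days remain in February 2073 after the 15th (28 − 15).
Then 2 days into March 2073.
Total: 13 + 2 = 15.
The subtraction is earlier − later, so the result is −15 → -15.

-15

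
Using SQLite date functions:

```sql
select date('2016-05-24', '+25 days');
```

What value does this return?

May 2016 has 31 days; 7 remain after the 24th, so 8 days reach 2016-06-01.
Advancing 17 more days within June lands on 2016-06-18.

2016-06-18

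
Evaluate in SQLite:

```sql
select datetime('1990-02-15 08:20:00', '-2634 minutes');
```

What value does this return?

2634 minutes = 43h 54m; -2634 minutes from 1990-02-15 08:20:00 is 1990-02-13 12:26:00 (crosses midnight).

1990-02-13 12:26:00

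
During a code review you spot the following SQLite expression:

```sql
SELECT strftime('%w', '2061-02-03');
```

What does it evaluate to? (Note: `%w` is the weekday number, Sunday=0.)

2061-02-03 is a Thursday; with Sunday=0 that is 4.

4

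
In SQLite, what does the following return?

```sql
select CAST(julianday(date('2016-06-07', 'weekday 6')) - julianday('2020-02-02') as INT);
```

-1331

`weekday 6` advances to the next Saturday; 2016-06-07 is a Tuesday, so it moves forward to 2016-06-11.
19 days remain in June 2016 after the 11th (30 − 11).
Full months from July 2016 through January 2020 contribute their day counts.
Then 2 days into February 2020.
Total: 19 + 31 + 31 + 30 + 31 + 30 + 31 + 31 + 28 + 31 + 30 + 31 + 30 + 31 + 31 + 30 + 31 + 30 + 31 + 31 + 28 + 31 + 30 + 31 + 30 + 31 + 31 + 30 + 31 + 30 + 31 + 31 + 28 + 31 + 30 + 31 + 30 + 31 + 31 + 30 + 31 + 30 + 31 + 31 + 2 = 1331.
The subtraction is earlier − later, so the result is −1331 → -1331.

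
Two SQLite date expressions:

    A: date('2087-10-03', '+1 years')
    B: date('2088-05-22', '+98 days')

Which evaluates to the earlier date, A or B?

A = 2088-10-03.
B = 2088-08-28.
B is earlier.

B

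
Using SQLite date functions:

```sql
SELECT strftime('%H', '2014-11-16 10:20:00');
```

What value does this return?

10

`%H` extracts the 2-digit hour (00-23): 10.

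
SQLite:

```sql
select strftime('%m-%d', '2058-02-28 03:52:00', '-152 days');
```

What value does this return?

09-29

First apply '-152 days': 2058-02-28 03:52:00 → 2057-09-29 03:52:00.
`%m-%d` extracts the month-day: 09-29.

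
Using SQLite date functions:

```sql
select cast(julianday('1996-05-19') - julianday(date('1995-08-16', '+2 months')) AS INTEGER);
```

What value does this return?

Adding +2 months to 1995-08-16 gives 1995-10-16.
15 days remain in October 1995 after the 16th (31 − 16).
Full months from November 1995 through April 1996 contribute their day counts.
Then 19 days into May 1996.
Total: 15 + 30 + 31 + 31 + 29 + 31 + 30 + 19 = 216.

216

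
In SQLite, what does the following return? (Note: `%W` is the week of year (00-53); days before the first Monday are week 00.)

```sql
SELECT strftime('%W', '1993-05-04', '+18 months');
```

44

First apply '+18 months': 1993-05-04 → 1994-11-04.
1994-11-04 is a Friday. SQLite's %W counts Mondays since the year started; the result is 44.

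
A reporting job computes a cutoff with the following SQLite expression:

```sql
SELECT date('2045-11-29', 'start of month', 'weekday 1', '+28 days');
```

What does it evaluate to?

`start of month` rewinds 2045-11-29 to 2045-11-01.
`weekday 1` advances to the next Monday; 2045-11-01 is a Wednesday, so it moves forward to 2045-11-06.
November 2045 has 30 days; 24 remain after the 6th, so 25 days reach 2045-12-01.
Advancing 3 more days within December lands on 2045-12-04.

2045-12-04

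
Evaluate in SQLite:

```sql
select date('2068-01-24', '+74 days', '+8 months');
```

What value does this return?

Applying '+74 days' to 2068-01-24: counting 74 days forward gives 2068-04-07.
Adding +8 months to 2068-04-07 gives 2068-12-07.

2068-12-07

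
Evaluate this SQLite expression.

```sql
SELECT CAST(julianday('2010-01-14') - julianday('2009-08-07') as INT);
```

160

24 days remain in August 2009 after the 7th (31 − 7).
September 2009: 30 days.
October 2009: 31 days.
November 2009: 30 days.
December 2009: 31 days.
Then 14 days into January 2010.
Total: 24 + 30 + 31 + 30 + 31 + 14 = 160.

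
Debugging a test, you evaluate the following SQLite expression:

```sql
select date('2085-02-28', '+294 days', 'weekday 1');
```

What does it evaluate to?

Applying '+294 days' to 2085-02-28: counting 294 days forward gives 2085-12-19.
`weekday 1` advances to the next Monday; 2085-12-19 is a Wednesday, so it moves forward to 2085-12-24.

2085-12-24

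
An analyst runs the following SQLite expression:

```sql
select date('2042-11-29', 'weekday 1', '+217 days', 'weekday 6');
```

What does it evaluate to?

`weekday 1` advances to the next Monday; 2042-11-29 is a Saturday, so it moves forward to 2042-12-01.
Applying '+217 days' to 2042-12-01: counting 217 days forward gives 2043-07-06.
`weekday 6` advances to the next Saturday; 2043-07-06 is a Monday, so it moves forward to 2043-07-11.

2043-07-11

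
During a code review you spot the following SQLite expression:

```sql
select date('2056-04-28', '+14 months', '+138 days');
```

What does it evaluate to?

Adding +14 months to 2056-04-28 gives 2057-06-28.
Applying '+138 days' to 2057-06-28: counting 138 days forward gives 2057-11-13.

2057-11-13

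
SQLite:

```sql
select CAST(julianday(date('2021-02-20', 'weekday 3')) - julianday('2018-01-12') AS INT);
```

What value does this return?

1139

`weekday 3` advances to the next Wednesday; 2021-02-20 is a Saturday, so it moves forward to 2021-02-24.
19 days remain in January 2018 after the 12th (31 − 12).
Full months from February 2018 through January 2021 contribute their day counts.
Then 24 days into February 2021.
Total: 19 + 28 + 31 + 30 + 31 + 30 + 31 + 31 + 30 + 31 + 30 + 31 + 31 + 28 + 31 + 30 + 31 + 30 + 31 + 31 + 30 + 31 + 30 + 31 + 31 + 29 + 31 + 30 + 31 + 30 + 31 + 31 + 30 + 31 + 30 + 31 + 31 + 24 = 1139.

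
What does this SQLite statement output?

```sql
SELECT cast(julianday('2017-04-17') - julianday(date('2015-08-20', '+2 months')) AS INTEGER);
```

Adding +2 months to 2015-08-20 gives 2015-10-20.
11 days remain in October 2015 after the 20th (31 − 20).
Full months from November 2015 through March 2017 contribute their day counts.
Then 17 days into April 2017.
Total: 11 + 30 + 31 + 31 + 29 + 31 + 30 + 31 + 30 + 31 + 31 + 30 + 31 + 30 + 31 + 31 + 28 + 31 + 17 = 545.

545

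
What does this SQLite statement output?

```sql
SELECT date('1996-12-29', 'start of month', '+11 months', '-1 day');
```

1997-10-31

`start of month` rewinds 1996-12-29 to 1996-12-01.
Adding +11 months to 1996-12-01 gives 1997-11-01.
Going back 1 day from 1997-11-01 reaches 1997-10-31 (last day of October, 31 days).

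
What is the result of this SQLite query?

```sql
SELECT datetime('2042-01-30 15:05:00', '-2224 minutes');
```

2224 minutes = 37h 4m; -2224 minutes from 2042-01-30 15:05:00 is 2042-01-29 02:01:00 (crosses midnight).

2042-01-29 02:01:00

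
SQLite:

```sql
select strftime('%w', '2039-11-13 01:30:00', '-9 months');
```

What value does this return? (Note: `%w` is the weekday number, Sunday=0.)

0

First apply '-9 months': 2039-11-13 01:30:00 → 2039-02-13 01:30:00.
2039-02-13 is a Sunday; with Sunday=0 that is 0.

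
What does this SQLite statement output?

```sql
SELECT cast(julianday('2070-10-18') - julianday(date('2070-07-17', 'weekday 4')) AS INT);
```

93

`weekday 4` advances to the next Thursday; 2070-07-17 is already a Thursday, so it stays at 2070-07-17.
14 days remain in July 2070 after the 17th (31 − 17).
August 2070: 31 days.
September 2070: 30 days.
Then 18 days into October 2070.
Total: 14 + 31 + 30 + 18 = 93.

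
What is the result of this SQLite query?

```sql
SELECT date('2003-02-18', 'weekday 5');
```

`weekday 5` advances to the next Friday; 2003-02-18 is a Tuesday, so it moves forward to 2003-02-21.

2003-02-21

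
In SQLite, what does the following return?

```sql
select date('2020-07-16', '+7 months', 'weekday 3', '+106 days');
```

2021-06-03

Adding +7 months to 2020-07-16 gives 2021-02-16.
`weekday 3` advances to the next Wednesday; 2021-02-16 is a Tuesday, so it moves forward to 2021-02-17.
Applying '+106 days' to 2021-02-17: counting 106 days forward gives 2021-06-03.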